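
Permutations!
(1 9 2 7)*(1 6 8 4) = (1 9 2 7 6 8 4) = [0, 9, 7, 3, 1, 5, 8, 6, 4, 2]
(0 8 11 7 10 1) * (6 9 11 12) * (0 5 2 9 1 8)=[0, 5, 9, 3, 4, 2, 1, 10, 12, 11, 8, 7, 6]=(1 5 2 9 11 7 10 8 12 6)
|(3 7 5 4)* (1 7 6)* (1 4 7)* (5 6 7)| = |(3 7 6 4)| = 4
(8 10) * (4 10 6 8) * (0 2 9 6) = [2, 1, 9, 3, 10, 5, 8, 7, 0, 6, 4] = (0 2 9 6 8)(4 10)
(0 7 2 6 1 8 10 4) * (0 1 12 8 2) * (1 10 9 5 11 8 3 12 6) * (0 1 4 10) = (0 7 1 2 4)(3 12)(5 11 8 9) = [7, 2, 4, 12, 0, 11, 6, 1, 9, 5, 10, 8, 3]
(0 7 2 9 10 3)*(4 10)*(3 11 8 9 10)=[7, 1, 10, 0, 3, 5, 6, 2, 9, 4, 11, 8]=(0 7 2 10 11 8 9 4 3)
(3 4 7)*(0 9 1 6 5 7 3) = (0 9 1 6 5 7)(3 4) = [9, 6, 2, 4, 3, 7, 5, 0, 8, 1]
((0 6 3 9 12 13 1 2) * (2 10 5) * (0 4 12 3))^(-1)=(0 6)(1 13 12 4 2 5 10)(3 9)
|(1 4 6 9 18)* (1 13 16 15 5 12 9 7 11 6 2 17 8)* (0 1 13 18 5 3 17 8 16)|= 12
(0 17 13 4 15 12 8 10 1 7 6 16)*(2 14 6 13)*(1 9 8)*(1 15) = (0 17 2 14 6 16)(1 7 13 4)(8 10 9)(12 15) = [17, 7, 14, 3, 1, 5, 16, 13, 10, 8, 9, 11, 15, 4, 6, 12, 0, 2]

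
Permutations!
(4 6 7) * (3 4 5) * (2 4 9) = (2 4 6 7 5 3 9) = [0, 1, 4, 9, 6, 3, 7, 5, 8, 2]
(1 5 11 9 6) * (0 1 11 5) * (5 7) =(0 1)(5 7)(6 11 9) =[1, 0, 2, 3, 4, 7, 11, 5, 8, 6, 10, 9]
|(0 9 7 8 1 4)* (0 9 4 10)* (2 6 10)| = |(0 4 9 7 8 1 2 6 10)| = 9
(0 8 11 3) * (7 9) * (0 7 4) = (0 8 11 3 7 9 4) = [8, 1, 2, 7, 0, 5, 6, 9, 11, 4, 10, 3]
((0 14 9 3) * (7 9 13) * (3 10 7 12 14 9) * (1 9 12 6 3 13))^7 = (0 13 9 12 6 10 14 3 7 1) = ((0 12 14 1 9 10 7 13 6 3))^7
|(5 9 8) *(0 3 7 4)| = |(0 3 7 4)(5 9 8)| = 12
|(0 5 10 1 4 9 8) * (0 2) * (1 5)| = 6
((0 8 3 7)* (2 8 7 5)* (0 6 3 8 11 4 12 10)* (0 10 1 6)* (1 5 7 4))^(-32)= (0 3 1 2 12)(4 7 6 11 5)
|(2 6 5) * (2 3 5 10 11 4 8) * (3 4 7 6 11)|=|(2 11 7 6 10 3 5 4 8)|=9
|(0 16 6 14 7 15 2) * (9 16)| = 8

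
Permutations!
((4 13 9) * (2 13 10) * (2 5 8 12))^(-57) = ((2 13 9 4 10 5 8 12))^(-57) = (2 12 8 5 10 4 9 13)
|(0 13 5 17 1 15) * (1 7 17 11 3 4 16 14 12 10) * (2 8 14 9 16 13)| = 40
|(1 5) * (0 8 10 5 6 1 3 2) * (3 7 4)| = 8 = |(0 8 10 5 7 4 3 2)(1 6)|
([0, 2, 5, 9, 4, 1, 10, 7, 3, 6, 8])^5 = (10)(1 5 2)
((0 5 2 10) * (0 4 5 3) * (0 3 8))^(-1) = (0 8)(2 5 4 10)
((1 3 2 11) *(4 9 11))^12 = (11)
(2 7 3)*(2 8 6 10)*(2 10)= (10)(2 7 3 8 6)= [0, 1, 7, 8, 4, 5, 2, 3, 6, 9, 10]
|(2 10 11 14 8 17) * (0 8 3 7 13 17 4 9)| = |(0 8 4 9)(2 10 11 14 3 7 13 17)| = 8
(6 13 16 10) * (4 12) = [0, 1, 2, 3, 12, 5, 13, 7, 8, 9, 6, 11, 4, 16, 14, 15, 10] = (4 12)(6 13 16 10)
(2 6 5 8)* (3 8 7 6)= (2 3 8)(5 7 6)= [0, 1, 3, 8, 4, 7, 5, 6, 2]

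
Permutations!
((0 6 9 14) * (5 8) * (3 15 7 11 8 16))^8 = (3 15 7 11 8 5 16)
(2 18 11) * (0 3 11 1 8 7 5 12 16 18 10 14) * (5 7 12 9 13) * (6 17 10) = [3, 8, 6, 11, 4, 9, 17, 7, 12, 13, 14, 2, 16, 5, 0, 15, 18, 10, 1] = (0 3 11 2 6 17 10 14)(1 8 12 16 18)(5 9 13)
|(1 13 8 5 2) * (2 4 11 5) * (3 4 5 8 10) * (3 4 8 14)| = |(1 13 10 4 11 14 3 8 2)| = 9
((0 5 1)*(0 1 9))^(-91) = ((0 5 9))^(-91) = (0 9 5)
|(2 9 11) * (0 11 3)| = 5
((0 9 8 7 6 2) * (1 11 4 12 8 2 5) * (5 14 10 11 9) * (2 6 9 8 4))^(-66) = ((0 5 1 8 7 9 6 14 10 11 2)(4 12))^(-66) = (14)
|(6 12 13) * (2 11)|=6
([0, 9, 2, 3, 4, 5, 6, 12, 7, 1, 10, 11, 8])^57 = (12)(1 9)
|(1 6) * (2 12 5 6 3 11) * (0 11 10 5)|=|(0 11 2 12)(1 3 10 5 6)|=20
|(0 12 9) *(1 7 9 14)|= 6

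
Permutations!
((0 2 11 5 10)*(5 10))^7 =(0 10 11 2) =((0 2 11 10))^7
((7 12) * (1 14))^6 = (14) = ((1 14)(7 12))^6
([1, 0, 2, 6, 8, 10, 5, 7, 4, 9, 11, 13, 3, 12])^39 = [1, 0, 2, 11, 8, 12, 13, 7, 4, 9, 3, 6, 10, 5]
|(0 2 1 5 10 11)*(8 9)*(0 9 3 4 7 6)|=12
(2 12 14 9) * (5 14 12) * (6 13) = [0, 1, 5, 3, 4, 14, 13, 7, 8, 2, 10, 11, 12, 6, 9] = (2 5 14 9)(6 13)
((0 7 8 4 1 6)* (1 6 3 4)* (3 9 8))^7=(0 3 6 7 4)(1 9 8)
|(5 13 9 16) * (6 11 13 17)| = |(5 17 6 11 13 9 16)| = 7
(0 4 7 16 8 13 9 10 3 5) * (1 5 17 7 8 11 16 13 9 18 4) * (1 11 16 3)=(0 11 3 17 7 13 18 4 8 9 10 1 5)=[11, 5, 2, 17, 8, 0, 6, 13, 9, 10, 1, 3, 12, 18, 14, 15, 16, 7, 4]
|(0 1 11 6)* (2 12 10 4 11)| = 8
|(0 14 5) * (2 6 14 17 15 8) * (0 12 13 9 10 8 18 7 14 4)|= |(0 17 15 18 7 14 5 12 13 9 10 8 2 6 4)|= 15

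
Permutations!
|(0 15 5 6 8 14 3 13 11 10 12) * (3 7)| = 12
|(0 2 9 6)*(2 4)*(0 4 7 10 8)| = 4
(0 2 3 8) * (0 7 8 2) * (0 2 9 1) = (0 2 3 9 1)(7 8) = [2, 0, 3, 9, 4, 5, 6, 8, 7, 1]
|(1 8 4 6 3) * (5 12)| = |(1 8 4 6 3)(5 12)| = 10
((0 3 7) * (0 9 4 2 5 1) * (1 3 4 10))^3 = ((0 4 2 5 3 7 9 10 1))^3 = (0 5 9)(1 2 7)(3 10 4)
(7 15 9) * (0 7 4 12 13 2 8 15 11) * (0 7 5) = [5, 1, 8, 3, 12, 0, 6, 11, 15, 4, 10, 7, 13, 2, 14, 9] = (0 5)(2 8 15 9 4 12 13)(7 11)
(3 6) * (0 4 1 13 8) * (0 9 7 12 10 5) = [4, 13, 2, 6, 1, 0, 3, 12, 9, 7, 5, 11, 10, 8] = (0 4 1 13 8 9 7 12 10 5)(3 6)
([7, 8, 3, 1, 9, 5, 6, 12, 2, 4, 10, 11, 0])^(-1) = (0 12 7)(1 3 2 8)(4 9)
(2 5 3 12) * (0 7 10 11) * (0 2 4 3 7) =[0, 1, 5, 12, 3, 7, 6, 10, 8, 9, 11, 2, 4] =(2 5 7 10 11)(3 12 4)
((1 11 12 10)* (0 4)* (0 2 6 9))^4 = (12)(0 9 6 2 4)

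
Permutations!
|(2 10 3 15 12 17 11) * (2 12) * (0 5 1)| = |(0 5 1)(2 10 3 15)(11 12 17)| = 12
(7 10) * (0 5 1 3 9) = (0 5 1 3 9)(7 10) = [5, 3, 2, 9, 4, 1, 6, 10, 8, 0, 7]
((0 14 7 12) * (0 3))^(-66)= ((0 14 7 12 3))^(-66)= (0 3 12 7 14)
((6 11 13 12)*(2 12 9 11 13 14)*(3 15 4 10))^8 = (15)(2 12 6 13 9 11 14)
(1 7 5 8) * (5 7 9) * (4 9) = [0, 4, 2, 3, 9, 8, 6, 7, 1, 5] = (1 4 9 5 8)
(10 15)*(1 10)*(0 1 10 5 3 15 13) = [1, 5, 2, 15, 4, 3, 6, 7, 8, 9, 13, 11, 12, 0, 14, 10] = (0 1 5 3 15 10 13)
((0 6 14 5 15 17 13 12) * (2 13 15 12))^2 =((0 6 14 5 12)(2 13)(15 17))^2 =(17)(0 14 12 6 5)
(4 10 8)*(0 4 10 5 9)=(0 4 5 9)(8 10)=[4, 1, 2, 3, 5, 9, 6, 7, 10, 0, 8]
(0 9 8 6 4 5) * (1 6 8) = [9, 6, 2, 3, 5, 0, 4, 7, 8, 1] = (0 9 1 6 4 5)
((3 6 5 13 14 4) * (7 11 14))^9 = ((3 6 5 13 7 11 14 4))^9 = (3 6 5 13 7 11 14 4)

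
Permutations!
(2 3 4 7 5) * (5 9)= [0, 1, 3, 4, 7, 2, 6, 9, 8, 5]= (2 3 4 7 9 5)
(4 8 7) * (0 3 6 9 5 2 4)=(0 3 6 9 5 2 4 8 7)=[3, 1, 4, 6, 8, 2, 9, 0, 7, 5]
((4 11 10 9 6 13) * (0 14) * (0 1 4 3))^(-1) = ((0 14 1 4 11 10 9 6 13 3))^(-1) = (0 3 13 6 9 10 11 4 1 14)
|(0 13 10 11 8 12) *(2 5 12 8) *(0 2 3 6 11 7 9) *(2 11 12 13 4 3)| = 12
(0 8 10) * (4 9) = [8, 1, 2, 3, 9, 5, 6, 7, 10, 4, 0] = (0 8 10)(4 9)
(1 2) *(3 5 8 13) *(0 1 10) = [1, 2, 10, 5, 4, 8, 6, 7, 13, 9, 0, 11, 12, 3] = (0 1 2 10)(3 5 8 13)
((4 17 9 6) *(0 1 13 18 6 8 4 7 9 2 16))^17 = (0 7 2 18 4 1 9 16 6 17 13 8)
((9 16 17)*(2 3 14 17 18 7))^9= (2 3 14 17 9 16 18 7)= ((2 3 14 17 9 16 18 7))^9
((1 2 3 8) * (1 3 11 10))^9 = ((1 2 11 10)(3 8))^9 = (1 2 11 10)(3 8)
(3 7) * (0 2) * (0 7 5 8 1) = (0 2 7 3 5 8 1) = [2, 0, 7, 5, 4, 8, 6, 3, 1]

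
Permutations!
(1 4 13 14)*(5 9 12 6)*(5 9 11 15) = (1 4 13 14)(5 11 15)(6 9 12) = [0, 4, 2, 3, 13, 11, 9, 7, 8, 12, 10, 15, 6, 14, 1, 5]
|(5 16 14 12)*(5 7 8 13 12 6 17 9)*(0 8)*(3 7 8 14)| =|(0 14 6 17 9 5 16 3 7)(8 13 12)| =9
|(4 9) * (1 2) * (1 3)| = 6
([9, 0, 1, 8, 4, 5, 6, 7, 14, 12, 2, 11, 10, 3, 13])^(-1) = (0 1 2 10 12 9)(3 13 14 8)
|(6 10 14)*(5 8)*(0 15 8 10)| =7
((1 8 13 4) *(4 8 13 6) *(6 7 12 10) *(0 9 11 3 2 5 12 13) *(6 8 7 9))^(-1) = (0 1 4 6)(2 3 11 9 8 10 12 5)(7 13)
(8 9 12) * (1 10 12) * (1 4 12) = (1 10)(4 12 8 9) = [0, 10, 2, 3, 12, 5, 6, 7, 9, 4, 1, 11, 8]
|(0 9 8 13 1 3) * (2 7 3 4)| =|(0 9 8 13 1 4 2 7 3)| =9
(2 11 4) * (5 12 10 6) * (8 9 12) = (2 11 4)(5 8 9 12 10 6) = [0, 1, 11, 3, 2, 8, 5, 7, 9, 12, 6, 4, 10]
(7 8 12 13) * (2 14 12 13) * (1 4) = (1 4)(2 14 12)(7 8 13) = [0, 4, 14, 3, 1, 5, 6, 8, 13, 9, 10, 11, 2, 7, 12]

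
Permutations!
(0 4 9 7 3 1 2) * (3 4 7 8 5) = (0 7 4 9 8 5 3 1 2) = [7, 2, 0, 1, 9, 3, 6, 4, 5, 8]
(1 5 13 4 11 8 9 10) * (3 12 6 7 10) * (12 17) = (1 5 13 4 11 8 9 3 17 12 6 7 10) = [0, 5, 2, 17, 11, 13, 7, 10, 9, 3, 1, 8, 6, 4, 14, 15, 16, 12]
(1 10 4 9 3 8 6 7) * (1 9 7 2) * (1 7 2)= (1 10 4 2 7 9 3 8 6)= [0, 10, 7, 8, 2, 5, 1, 9, 6, 3, 4]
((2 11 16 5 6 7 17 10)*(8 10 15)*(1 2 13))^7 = (1 17 11 8 5 13 7 2 15 16 10 6)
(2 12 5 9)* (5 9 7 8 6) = [0, 1, 12, 3, 4, 7, 5, 8, 6, 2, 10, 11, 9] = (2 12 9)(5 7 8 6)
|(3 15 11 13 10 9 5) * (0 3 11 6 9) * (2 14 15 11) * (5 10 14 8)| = 9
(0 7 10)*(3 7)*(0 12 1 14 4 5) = (0 3 7 10 12 1 14 4 5) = [3, 14, 2, 7, 5, 0, 6, 10, 8, 9, 12, 11, 1, 13, 4]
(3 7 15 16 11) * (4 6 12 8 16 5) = (3 7 15 5 4 6 12 8 16 11) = [0, 1, 2, 7, 6, 4, 12, 15, 16, 9, 10, 3, 8, 13, 14, 5, 11]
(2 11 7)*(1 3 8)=(1 3 8)(2 11 7)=[0, 3, 11, 8, 4, 5, 6, 2, 1, 9, 10, 7]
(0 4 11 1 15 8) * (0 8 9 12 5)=(0 4 11 1 15 9 12 5)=[4, 15, 2, 3, 11, 0, 6, 7, 8, 12, 10, 1, 5, 13, 14, 9]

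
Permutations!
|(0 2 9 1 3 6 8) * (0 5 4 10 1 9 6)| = 9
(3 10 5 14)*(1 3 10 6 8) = (1 3 6 8)(5 14 10) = [0, 3, 2, 6, 4, 14, 8, 7, 1, 9, 5, 11, 12, 13, 10]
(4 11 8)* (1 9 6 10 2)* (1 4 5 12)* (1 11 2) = (1 9 6 10)(2 4)(5 12 11 8) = [0, 9, 4, 3, 2, 12, 10, 7, 5, 6, 1, 8, 11]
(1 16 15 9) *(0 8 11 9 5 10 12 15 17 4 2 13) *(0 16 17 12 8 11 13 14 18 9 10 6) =(0 11 10 8 13 16 12 15 5 6)(1 17 4 2 14 18 9) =[11, 17, 14, 3, 2, 6, 0, 7, 13, 1, 8, 10, 15, 16, 18, 5, 12, 4, 9]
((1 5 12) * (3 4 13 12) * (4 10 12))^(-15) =((1 5 3 10 12)(4 13))^(-15) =(4 13)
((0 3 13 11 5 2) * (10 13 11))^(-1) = (0 2 5 11 3)(10 13)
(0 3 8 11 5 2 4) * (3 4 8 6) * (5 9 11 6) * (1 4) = [1, 4, 8, 5, 0, 2, 3, 7, 6, 11, 10, 9] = (0 1 4)(2 8 6 3 5)(9 11)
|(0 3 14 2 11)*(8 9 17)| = |(0 3 14 2 11)(8 9 17)| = 15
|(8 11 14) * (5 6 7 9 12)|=|(5 6 7 9 12)(8 11 14)|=15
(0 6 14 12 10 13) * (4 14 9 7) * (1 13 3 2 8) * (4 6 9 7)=(0 9 4 14 12 10 3 2 8 1 13)(6 7)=[9, 13, 8, 2, 14, 5, 7, 6, 1, 4, 3, 11, 10, 0, 12]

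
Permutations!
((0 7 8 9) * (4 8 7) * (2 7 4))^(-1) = ((0 2 7 4 8 9))^(-1) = (0 9 8 4 7 2)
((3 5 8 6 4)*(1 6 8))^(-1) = (8)(1 5 3 4 6)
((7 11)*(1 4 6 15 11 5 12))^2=(1 6 11 5)(4 15 7 12)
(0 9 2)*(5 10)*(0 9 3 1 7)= (0 3 1 7)(2 9)(5 10)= [3, 7, 9, 1, 4, 10, 6, 0, 8, 2, 5]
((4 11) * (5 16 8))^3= ((4 11)(5 16 8))^3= (16)(4 11)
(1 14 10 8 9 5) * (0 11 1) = [11, 14, 2, 3, 4, 0, 6, 7, 9, 5, 8, 1, 12, 13, 10] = (0 11 1 14 10 8 9 5)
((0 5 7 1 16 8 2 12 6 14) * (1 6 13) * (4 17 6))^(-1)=(0 14 6 17 4 7 5)(1 13 12 2 8 16)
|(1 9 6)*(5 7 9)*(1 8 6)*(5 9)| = |(1 9)(5 7)(6 8)| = 2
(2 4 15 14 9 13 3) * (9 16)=(2 4 15 14 16 9 13 3)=[0, 1, 4, 2, 15, 5, 6, 7, 8, 13, 10, 11, 12, 3, 16, 14, 9]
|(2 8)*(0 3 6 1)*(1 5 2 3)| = |(0 1)(2 8 3 6 5)| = 10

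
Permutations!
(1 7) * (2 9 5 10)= (1 7)(2 9 5 10)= [0, 7, 9, 3, 4, 10, 6, 1, 8, 5, 2]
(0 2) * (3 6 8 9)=[2, 1, 0, 6, 4, 5, 8, 7, 9, 3]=(0 2)(3 6 8 9)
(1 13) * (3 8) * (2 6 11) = (1 13)(2 6 11)(3 8) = [0, 13, 6, 8, 4, 5, 11, 7, 3, 9, 10, 2, 12, 1]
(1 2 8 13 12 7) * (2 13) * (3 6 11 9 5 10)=(1 13 12 7)(2 8)(3 6 11 9 5 10)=[0, 13, 8, 6, 4, 10, 11, 1, 2, 5, 3, 9, 7, 12]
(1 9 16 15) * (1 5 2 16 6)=(1 9 6)(2 16 15 5)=[0, 9, 16, 3, 4, 2, 1, 7, 8, 6, 10, 11, 12, 13, 14, 5, 15]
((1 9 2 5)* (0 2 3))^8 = (0 5 9)(1 3 2)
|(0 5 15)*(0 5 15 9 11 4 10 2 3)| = 9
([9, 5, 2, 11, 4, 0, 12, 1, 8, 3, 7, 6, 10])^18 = (0 1 10 6 3)(5 7 12 11 9)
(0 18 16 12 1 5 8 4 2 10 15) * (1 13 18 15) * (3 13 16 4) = (0 15)(1 5 8 3 13 18 4 2 10)(12 16) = [15, 5, 10, 13, 2, 8, 6, 7, 3, 9, 1, 11, 16, 18, 14, 0, 12, 17, 4]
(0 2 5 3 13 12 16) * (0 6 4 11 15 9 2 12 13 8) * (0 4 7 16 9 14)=(0 12 9 2 5 3 8 4 11 15 14)(6 7 16)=[12, 1, 5, 8, 11, 3, 7, 16, 4, 2, 10, 15, 9, 13, 0, 14, 6]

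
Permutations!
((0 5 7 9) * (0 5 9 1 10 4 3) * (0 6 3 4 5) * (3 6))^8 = ((0 9)(1 10 5 7))^8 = (10)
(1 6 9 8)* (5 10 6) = (1 5 10 6 9 8) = [0, 5, 2, 3, 4, 10, 9, 7, 1, 8, 6]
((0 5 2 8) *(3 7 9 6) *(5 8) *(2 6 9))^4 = (9)(2 7 3 6 5)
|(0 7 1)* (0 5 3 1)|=|(0 7)(1 5 3)|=6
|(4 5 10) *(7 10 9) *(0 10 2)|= 7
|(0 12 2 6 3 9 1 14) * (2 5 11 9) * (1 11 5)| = |(0 12 1 14)(2 6 3)(9 11)| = 12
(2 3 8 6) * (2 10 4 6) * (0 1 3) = (0 1 3 8 2)(4 6 10) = [1, 3, 0, 8, 6, 5, 10, 7, 2, 9, 4]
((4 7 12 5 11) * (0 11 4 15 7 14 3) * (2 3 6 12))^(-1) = ((0 11 15 7 2 3)(4 14 6 12 5))^(-1) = (0 3 2 7 15 11)(4 5 12 6 14)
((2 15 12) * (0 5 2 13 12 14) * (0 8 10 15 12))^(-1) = ((0 5 2 12 13)(8 10 15 14))^(-1) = (0 13 12 2 5)(8 14 15 10)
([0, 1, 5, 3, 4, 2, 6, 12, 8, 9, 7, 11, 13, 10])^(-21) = (2 5)(7 10 13 12)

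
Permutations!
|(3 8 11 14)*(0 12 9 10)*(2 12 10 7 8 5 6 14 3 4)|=|(0 10)(2 12 9 7 8 11 3 5 6 14 4)|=22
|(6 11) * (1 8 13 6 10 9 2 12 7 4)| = |(1 8 13 6 11 10 9 2 12 7 4)| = 11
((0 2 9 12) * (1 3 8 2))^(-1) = (0 12 9 2 8 3 1)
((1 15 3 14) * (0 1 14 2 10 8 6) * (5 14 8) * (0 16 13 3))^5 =(0 15 1)(2 6 10 16 5 13 14 3 8)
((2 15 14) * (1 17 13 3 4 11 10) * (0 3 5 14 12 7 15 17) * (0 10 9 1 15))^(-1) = ((0 3 4 11 9 1 10 15 12 7)(2 17 13 5 14))^(-1) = (0 7 12 15 10 1 9 11 4 3)(2 14 5 13 17)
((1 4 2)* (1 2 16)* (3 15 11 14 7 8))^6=((1 4 16)(3 15 11 14 7 8))^6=(16)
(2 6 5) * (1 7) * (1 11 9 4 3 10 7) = (2 6 5)(3 10 7 11 9 4) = [0, 1, 6, 10, 3, 2, 5, 11, 8, 4, 7, 9]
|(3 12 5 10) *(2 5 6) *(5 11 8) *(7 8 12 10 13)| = |(2 11 12 6)(3 10)(5 13 7 8)| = 4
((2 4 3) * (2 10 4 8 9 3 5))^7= ((2 8 9 3 10 4 5))^7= (10)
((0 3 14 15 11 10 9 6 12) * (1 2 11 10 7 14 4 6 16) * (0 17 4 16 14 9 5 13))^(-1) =((0 3 16 1 2 11 7 9 14 15 10 5 13)(4 6 12 17))^(-1) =(0 13 5 10 15 14 9 7 11 2 1 16 3)(4 17 12 6)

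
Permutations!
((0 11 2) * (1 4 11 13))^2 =((0 13 1 4 11 2))^2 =(0 1 11)(2 13 4)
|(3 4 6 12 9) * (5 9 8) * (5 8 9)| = 5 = |(3 4 6 12 9)|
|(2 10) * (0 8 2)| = |(0 8 2 10)| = 4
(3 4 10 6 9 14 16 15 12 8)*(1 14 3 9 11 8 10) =(1 14 16 15 12 10 6 11 8 9 3 4) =[0, 14, 2, 4, 1, 5, 11, 7, 9, 3, 6, 8, 10, 13, 16, 12, 15]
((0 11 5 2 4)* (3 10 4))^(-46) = (0 2 4 5 10 11 3)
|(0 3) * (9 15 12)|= |(0 3)(9 15 12)|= 6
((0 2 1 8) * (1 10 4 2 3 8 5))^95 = (0 8 3)(1 5)(2 4 10)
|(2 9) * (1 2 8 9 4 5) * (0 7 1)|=6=|(0 7 1 2 4 5)(8 9)|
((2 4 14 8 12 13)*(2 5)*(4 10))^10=(2 4 8 13)(5 10 14 12)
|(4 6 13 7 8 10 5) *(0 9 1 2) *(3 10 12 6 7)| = 36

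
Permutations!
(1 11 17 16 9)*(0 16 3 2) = (0 16 9 1 11 17 3 2) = [16, 11, 0, 2, 4, 5, 6, 7, 8, 1, 10, 17, 12, 13, 14, 15, 9, 3]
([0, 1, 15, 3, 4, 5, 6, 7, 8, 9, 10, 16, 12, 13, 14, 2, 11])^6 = (16)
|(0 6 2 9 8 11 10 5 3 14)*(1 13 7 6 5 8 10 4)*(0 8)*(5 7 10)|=|(0 7 6 2 9 5 3 14 8 11 4 1 13 10)|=14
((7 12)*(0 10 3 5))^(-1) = (0 5 3 10)(7 12)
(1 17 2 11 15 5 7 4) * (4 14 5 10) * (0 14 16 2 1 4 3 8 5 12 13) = (0 14 12 13)(1 17)(2 11 15 10 3 8 5 7 16) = [14, 17, 11, 8, 4, 7, 6, 16, 5, 9, 3, 15, 13, 0, 12, 10, 2, 1]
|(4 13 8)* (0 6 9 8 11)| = |(0 6 9 8 4 13 11)| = 7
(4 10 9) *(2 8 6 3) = (2 8 6 3)(4 10 9) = [0, 1, 8, 2, 10, 5, 3, 7, 6, 4, 9]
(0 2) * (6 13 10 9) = [2, 1, 0, 3, 4, 5, 13, 7, 8, 6, 9, 11, 12, 10] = (0 2)(6 13 10 9)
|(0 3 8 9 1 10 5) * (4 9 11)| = |(0 3 8 11 4 9 1 10 5)| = 9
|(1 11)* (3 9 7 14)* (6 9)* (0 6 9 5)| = 12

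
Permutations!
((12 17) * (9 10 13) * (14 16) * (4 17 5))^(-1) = (4 5 12 17)(9 13 10)(14 16)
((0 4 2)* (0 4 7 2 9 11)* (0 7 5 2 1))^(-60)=(0 9)(1 4)(2 7)(5 11)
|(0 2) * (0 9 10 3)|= |(0 2 9 10 3)|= 5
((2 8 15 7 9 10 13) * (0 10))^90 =(0 13 8 7)(2 15 9 10)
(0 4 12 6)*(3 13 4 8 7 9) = (0 8 7 9 3 13 4 12 6) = [8, 1, 2, 13, 12, 5, 0, 9, 7, 3, 10, 11, 6, 4]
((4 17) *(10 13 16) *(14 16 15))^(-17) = ((4 17)(10 13 15 14 16))^(-17) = (4 17)(10 14 13 16 15)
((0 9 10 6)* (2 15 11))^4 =(2 15 11)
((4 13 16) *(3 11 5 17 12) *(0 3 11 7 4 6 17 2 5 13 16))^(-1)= ((0 3 7 4 16 6 17 12 11 13)(2 5))^(-1)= (0 13 11 12 17 6 16 4 7 3)(2 5)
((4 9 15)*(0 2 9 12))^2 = (0 9 4)(2 15 12)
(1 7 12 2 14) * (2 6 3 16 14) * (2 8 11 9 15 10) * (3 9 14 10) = (1 7 12 6 9 15 3 16 10 2 8 11 14) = [0, 7, 8, 16, 4, 5, 9, 12, 11, 15, 2, 14, 6, 13, 1, 3, 10]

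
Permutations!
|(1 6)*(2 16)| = 2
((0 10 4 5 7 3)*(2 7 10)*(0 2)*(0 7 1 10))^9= (0 7 3 2 1 10 4 5)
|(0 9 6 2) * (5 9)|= 5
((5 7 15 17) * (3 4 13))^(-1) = ((3 4 13)(5 7 15 17))^(-1) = (3 13 4)(5 17 15 7)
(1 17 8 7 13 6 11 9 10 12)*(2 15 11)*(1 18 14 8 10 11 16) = [0, 17, 15, 3, 4, 5, 2, 13, 7, 11, 12, 9, 18, 6, 8, 16, 1, 10, 14] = (1 17 10 12 18 14 8 7 13 6 2 15 16)(9 11)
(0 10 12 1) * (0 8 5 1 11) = (0 10 12 11)(1 8 5) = [10, 8, 2, 3, 4, 1, 6, 7, 5, 9, 12, 0, 11]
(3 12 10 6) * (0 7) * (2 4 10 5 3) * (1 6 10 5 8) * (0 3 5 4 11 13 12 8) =[7, 6, 11, 8, 4, 5, 2, 3, 1, 9, 10, 13, 0, 12] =(0 7 3 8 1 6 2 11 13 12)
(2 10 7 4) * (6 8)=(2 10 7 4)(6 8)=[0, 1, 10, 3, 2, 5, 8, 4, 6, 9, 7]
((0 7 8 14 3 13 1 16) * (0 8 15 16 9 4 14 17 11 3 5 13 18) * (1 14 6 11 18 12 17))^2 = (0 15 8 9 6 3 17)(1 4 11 12 18 7 16)(5 14 13) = ((0 7 15 16 8 1 9 4 6 11 3 12 17 18)(5 13 14))^2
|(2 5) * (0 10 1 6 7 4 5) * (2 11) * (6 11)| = |(0 10 1 11 2)(4 5 6 7)| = 20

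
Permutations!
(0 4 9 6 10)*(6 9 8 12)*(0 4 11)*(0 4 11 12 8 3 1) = (0 12 6 10 11 4 3 1) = [12, 0, 2, 1, 3, 5, 10, 7, 8, 9, 11, 4, 6]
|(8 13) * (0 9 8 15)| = 5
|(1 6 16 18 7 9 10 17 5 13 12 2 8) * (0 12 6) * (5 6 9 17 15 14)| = |(0 12 2 8 1)(5 13 9 10 15 14)(6 16 18 7 17)| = 30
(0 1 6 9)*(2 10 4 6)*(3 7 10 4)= [1, 2, 4, 7, 6, 5, 9, 10, 8, 0, 3]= (0 1 2 4 6 9)(3 7 10)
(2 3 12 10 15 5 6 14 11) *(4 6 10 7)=(2 3 12 7 4 6 14 11)(5 10 15)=[0, 1, 3, 12, 6, 10, 14, 4, 8, 9, 15, 2, 7, 13, 11, 5]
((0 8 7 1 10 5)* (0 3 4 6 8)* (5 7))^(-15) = (10)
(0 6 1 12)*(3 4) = (0 6 1 12)(3 4) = [6, 12, 2, 4, 3, 5, 1, 7, 8, 9, 10, 11, 0]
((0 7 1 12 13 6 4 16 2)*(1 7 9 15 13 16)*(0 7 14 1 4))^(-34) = ((0 9 15 13 6)(1 12 16 2 7 14))^(-34) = (0 9 15 13 6)(1 16 7)(2 14 12)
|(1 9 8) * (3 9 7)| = 5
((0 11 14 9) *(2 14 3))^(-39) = ((0 11 3 2 14 9))^(-39) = (0 2)(3 9)(11 14)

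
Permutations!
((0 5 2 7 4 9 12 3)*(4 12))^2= (0 2 12)(3 5 7)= ((0 5 2 7 12 3)(4 9))^2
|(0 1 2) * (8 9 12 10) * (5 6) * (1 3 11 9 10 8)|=|(0 3 11 9 12 8 10 1 2)(5 6)|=18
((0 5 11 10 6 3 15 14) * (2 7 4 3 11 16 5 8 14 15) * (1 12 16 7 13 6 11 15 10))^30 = ((0 8 14)(1 12 16 5 7 4 3 2 13 6 15 10 11))^30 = (1 7 13 11 5 2 10 16 3 15 12 4 6)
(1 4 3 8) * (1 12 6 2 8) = (1 4 3)(2 8 12 6) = [0, 4, 8, 1, 3, 5, 2, 7, 12, 9, 10, 11, 6]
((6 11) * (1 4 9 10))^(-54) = (11)(1 9)(4 10)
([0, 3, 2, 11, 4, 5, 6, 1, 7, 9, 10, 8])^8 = [0, 8, 2, 7, 4, 5, 6, 11, 3, 9, 10, 1]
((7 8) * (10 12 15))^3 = ((7 8)(10 12 15))^3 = (15)(7 8)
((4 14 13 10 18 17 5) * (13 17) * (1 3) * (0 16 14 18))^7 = (0 13 4 17 16 10 18 5 14)(1 3)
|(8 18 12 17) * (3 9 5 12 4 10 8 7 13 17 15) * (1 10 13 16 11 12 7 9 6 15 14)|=|(1 10 8 18 4 13 17 9 5 7 16 11 12 14)(3 6 15)|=42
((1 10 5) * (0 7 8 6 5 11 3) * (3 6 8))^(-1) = ((0 7 3)(1 10 11 6 5))^(-1) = (0 3 7)(1 5 6 11 10)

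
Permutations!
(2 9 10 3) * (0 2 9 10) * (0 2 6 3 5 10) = (0 6 3 9 2)(5 10) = [6, 1, 0, 9, 4, 10, 3, 7, 8, 2, 5]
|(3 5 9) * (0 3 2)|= |(0 3 5 9 2)|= 5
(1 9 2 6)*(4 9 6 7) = (1 6)(2 7 4 9) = [0, 6, 7, 3, 9, 5, 1, 4, 8, 2]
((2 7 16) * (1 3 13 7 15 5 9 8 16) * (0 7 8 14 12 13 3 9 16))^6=(0 13 14 1)(2 5)(7 8 12 9)(15 16)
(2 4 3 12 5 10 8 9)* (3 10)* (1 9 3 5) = [0, 9, 4, 12, 10, 5, 6, 7, 3, 2, 8, 11, 1] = (1 9 2 4 10 8 3 12)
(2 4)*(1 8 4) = (1 8 4 2) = [0, 8, 1, 3, 2, 5, 6, 7, 4]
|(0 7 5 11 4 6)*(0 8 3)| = |(0 7 5 11 4 6 8 3)| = 8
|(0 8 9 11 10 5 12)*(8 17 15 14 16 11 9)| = 9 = |(0 17 15 14 16 11 10 5 12)|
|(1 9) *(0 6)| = 2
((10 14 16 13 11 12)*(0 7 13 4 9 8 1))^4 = (0 12 4)(1 11 16)(7 10 9)(8 13 14)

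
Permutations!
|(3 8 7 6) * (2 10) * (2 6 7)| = |(2 10 6 3 8)| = 5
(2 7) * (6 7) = [0, 1, 6, 3, 4, 5, 7, 2] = (2 6 7)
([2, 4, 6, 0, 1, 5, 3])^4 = [0, 1, 2, 3, 4, 5, 6]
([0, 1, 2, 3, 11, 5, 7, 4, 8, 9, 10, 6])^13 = (4 11 6 7)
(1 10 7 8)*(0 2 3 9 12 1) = (0 2 3 9 12 1 10 7 8) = [2, 10, 3, 9, 4, 5, 6, 8, 0, 12, 7, 11, 1]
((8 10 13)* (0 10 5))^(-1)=((0 10 13 8 5))^(-1)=(0 5 8 13 10)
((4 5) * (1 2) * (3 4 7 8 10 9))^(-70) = ((1 2)(3 4 5 7 8 10 9))^(-70) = (10)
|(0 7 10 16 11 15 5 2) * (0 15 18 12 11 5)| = |(0 7 10 16 5 2 15)(11 18 12)| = 21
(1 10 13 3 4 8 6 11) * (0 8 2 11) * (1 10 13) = [8, 13, 11, 4, 2, 5, 0, 7, 6, 9, 1, 10, 12, 3] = (0 8 6)(1 13 3 4 2 11 10)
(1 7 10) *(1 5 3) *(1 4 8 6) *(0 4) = (0 4 8 6 1 7 10 5 3) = [4, 7, 2, 0, 8, 3, 1, 10, 6, 9, 5]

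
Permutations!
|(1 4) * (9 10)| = 2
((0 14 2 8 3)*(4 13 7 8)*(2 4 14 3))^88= ((0 3)(2 14 4 13 7 8))^88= (2 7 4)(8 13 14)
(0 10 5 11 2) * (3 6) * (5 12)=(0 10 12 5 11 2)(3 6)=[10, 1, 0, 6, 4, 11, 3, 7, 8, 9, 12, 2, 5]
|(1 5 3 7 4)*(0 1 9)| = |(0 1 5 3 7 4 9)| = 7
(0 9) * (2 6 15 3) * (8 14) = (0 9)(2 6 15 3)(8 14) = [9, 1, 6, 2, 4, 5, 15, 7, 14, 0, 10, 11, 12, 13, 8, 3]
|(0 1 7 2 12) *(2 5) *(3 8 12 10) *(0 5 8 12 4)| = 5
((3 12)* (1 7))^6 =(12)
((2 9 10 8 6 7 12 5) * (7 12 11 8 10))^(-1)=(2 5 12 6 8 11 7 9)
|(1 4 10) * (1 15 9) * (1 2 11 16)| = |(1 4 10 15 9 2 11 16)| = 8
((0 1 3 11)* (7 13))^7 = ((0 1 3 11)(7 13))^7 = (0 11 3 1)(7 13)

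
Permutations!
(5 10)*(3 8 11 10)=(3 8 11 10 5)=[0, 1, 2, 8, 4, 3, 6, 7, 11, 9, 5, 10]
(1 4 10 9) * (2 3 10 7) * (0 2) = (0 2 3 10 9 1 4 7) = [2, 4, 3, 10, 7, 5, 6, 0, 8, 1, 9]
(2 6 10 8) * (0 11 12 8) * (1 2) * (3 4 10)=(0 11 12 8 1 2 6 3 4 10)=[11, 2, 6, 4, 10, 5, 3, 7, 1, 9, 0, 12, 8]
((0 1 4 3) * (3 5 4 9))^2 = (0 9)(1 3)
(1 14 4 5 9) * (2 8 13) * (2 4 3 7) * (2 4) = [0, 14, 8, 7, 5, 9, 6, 4, 13, 1, 10, 11, 12, 2, 3] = (1 14 3 7 4 5 9)(2 8 13)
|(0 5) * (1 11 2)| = |(0 5)(1 11 2)| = 6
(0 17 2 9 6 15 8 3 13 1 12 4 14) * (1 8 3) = [17, 12, 9, 13, 14, 5, 15, 7, 1, 6, 10, 11, 4, 8, 0, 3, 16, 2] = (0 17 2 9 6 15 3 13 8 1 12 4 14)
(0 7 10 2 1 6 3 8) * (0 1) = (0 7 10 2)(1 6 3 8) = [7, 6, 0, 8, 4, 5, 3, 10, 1, 9, 2]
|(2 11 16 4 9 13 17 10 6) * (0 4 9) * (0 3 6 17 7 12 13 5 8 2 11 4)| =18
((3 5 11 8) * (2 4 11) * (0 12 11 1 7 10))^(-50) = ((0 12 11 8 3 5 2 4 1 7 10))^(-50) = (0 5 10 3 7 8 1 11 4 12 2)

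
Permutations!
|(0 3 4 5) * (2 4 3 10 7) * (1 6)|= |(0 10 7 2 4 5)(1 6)|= 6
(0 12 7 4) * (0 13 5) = [12, 1, 2, 3, 13, 0, 6, 4, 8, 9, 10, 11, 7, 5] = (0 12 7 4 13 5)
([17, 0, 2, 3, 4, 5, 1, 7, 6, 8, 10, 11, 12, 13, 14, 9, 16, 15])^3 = [9, 15, 2, 3, 4, 5, 17, 7, 0, 1, 10, 11, 12, 13, 14, 6, 16, 8]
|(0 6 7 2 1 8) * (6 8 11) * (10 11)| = 6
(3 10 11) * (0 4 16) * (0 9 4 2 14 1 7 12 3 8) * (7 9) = (0 2 14 1 9 4 16 7 12 3 10 11 8) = [2, 9, 14, 10, 16, 5, 6, 12, 0, 4, 11, 8, 3, 13, 1, 15, 7]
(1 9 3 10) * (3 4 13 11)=[0, 9, 2, 10, 13, 5, 6, 7, 8, 4, 1, 3, 12, 11]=(1 9 4 13 11 3 10)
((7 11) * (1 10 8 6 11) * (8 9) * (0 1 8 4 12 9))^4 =((0 1 10)(4 12 9)(6 11 7 8))^4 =(0 1 10)(4 12 9)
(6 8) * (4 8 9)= (4 8 6 9)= [0, 1, 2, 3, 8, 5, 9, 7, 6, 4]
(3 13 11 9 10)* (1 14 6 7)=(1 14 6 7)(3 13 11 9 10)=[0, 14, 2, 13, 4, 5, 7, 1, 8, 10, 3, 9, 12, 11, 6]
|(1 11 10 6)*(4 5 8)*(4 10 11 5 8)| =|(11)(1 5 4 8 10 6)| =6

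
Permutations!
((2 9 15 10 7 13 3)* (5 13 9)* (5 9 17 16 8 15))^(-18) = ((2 9 5 13 3)(7 17 16 8 15 10))^(-18) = (17)(2 5 3 9 13)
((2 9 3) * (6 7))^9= ((2 9 3)(6 7))^9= (9)(6 7)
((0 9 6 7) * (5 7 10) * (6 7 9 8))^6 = (0 7 9 5 10 6 8)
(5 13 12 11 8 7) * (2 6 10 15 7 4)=[0, 1, 6, 3, 2, 13, 10, 5, 4, 9, 15, 8, 11, 12, 14, 7]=(2 6 10 15 7 5 13 12 11 8 4)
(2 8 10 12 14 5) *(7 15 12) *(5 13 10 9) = [0, 1, 8, 3, 4, 2, 6, 15, 9, 5, 7, 11, 14, 10, 13, 12] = (2 8 9 5)(7 15 12 14 13 10)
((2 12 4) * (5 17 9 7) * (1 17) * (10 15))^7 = ((1 17 9 7 5)(2 12 4)(10 15))^7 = (1 9 5 17 7)(2 12 4)(10 15)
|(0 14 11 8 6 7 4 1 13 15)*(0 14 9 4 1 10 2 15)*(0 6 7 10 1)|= 13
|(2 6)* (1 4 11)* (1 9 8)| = |(1 4 11 9 8)(2 6)| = 10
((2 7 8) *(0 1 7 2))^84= ((0 1 7 8))^84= (8)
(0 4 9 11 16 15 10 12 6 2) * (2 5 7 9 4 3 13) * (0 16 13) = [3, 1, 16, 0, 4, 7, 5, 9, 8, 11, 12, 13, 6, 2, 14, 10, 15] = (0 3)(2 16 15 10 12 6 5 7 9 11 13)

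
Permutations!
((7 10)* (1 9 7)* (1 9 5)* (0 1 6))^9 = ((0 1 5 6)(7 10 9))^9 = (10)(0 1 5 6)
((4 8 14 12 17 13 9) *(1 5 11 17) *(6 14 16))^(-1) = (1 12 14 6 16 8 4 9 13 17 11 5)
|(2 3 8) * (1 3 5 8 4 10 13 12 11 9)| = 24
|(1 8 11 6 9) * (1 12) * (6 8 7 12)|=6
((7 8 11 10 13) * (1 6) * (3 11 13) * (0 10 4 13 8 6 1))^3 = ((0 10 3 11 4 13 7 6))^3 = (0 11 7 10 4 6 3 13)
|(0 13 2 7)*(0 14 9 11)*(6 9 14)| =|(14)(0 13 2 7 6 9 11)| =7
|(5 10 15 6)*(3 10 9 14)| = |(3 10 15 6 5 9 14)| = 7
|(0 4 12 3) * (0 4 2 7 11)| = |(0 2 7 11)(3 4 12)| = 12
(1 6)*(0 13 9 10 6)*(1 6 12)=(0 13 9 10 12 1)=[13, 0, 2, 3, 4, 5, 6, 7, 8, 10, 12, 11, 1, 9]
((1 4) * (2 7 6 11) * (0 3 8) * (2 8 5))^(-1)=(0 8 11 6 7 2 5 3)(1 4)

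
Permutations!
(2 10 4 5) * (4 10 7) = [0, 1, 7, 3, 5, 2, 6, 4, 8, 9, 10] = (10)(2 7 4 5)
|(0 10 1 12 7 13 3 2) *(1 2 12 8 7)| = |(0 10 2)(1 8 7 13 3 12)| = 6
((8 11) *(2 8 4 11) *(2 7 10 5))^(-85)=(4 11)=((2 8 7 10 5)(4 11))^(-85)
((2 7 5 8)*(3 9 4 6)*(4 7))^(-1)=(2 8 5 7 9 3 6 4)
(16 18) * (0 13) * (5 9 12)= [13, 1, 2, 3, 4, 9, 6, 7, 8, 12, 10, 11, 5, 0, 14, 15, 18, 17, 16]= (0 13)(5 9 12)(16 18)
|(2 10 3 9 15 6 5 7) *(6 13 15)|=|(2 10 3 9 6 5 7)(13 15)|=14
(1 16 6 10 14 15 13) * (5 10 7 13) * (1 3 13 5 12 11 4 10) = (1 16 6 7 5)(3 13)(4 10 14 15 12 11) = [0, 16, 2, 13, 10, 1, 7, 5, 8, 9, 14, 4, 11, 3, 15, 12, 6]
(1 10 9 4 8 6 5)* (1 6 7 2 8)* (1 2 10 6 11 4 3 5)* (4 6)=(1 4 2 8 7 10 9 3 5 11 6)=[0, 4, 8, 5, 2, 11, 1, 10, 7, 3, 9, 6]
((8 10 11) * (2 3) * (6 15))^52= (15)(8 10 11)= ((2 3)(6 15)(8 10 11))^52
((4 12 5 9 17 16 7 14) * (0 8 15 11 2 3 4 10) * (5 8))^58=(0 9 16 14)(2 4 8 11 3 12 15)(5 17 7 10)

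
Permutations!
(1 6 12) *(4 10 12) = (1 6 4 10 12) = [0, 6, 2, 3, 10, 5, 4, 7, 8, 9, 12, 11, 1]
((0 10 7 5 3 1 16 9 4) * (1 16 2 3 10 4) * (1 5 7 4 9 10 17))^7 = (0 16 1 9 10 2 5 4 3 17)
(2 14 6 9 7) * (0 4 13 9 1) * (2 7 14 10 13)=(0 4 2 10 13 9 14 6 1)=[4, 0, 10, 3, 2, 5, 1, 7, 8, 14, 13, 11, 12, 9, 6]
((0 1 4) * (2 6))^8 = ((0 1 4)(2 6))^8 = (6)(0 4 1)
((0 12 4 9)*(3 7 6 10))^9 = (0 12 4 9)(3 7 6 10)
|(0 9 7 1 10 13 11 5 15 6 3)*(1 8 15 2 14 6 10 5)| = 14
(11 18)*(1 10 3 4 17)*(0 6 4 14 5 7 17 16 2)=(0 6 4 16 2)(1 10 3 14 5 7 17)(11 18)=[6, 10, 0, 14, 16, 7, 4, 17, 8, 9, 3, 18, 12, 13, 5, 15, 2, 1, 11]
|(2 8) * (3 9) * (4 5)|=|(2 8)(3 9)(4 5)|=2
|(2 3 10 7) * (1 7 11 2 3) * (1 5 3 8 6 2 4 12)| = 11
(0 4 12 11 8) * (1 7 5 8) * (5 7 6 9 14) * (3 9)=(0 4 12 11 1 6 3 9 14 5 8)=[4, 6, 2, 9, 12, 8, 3, 7, 0, 14, 10, 1, 11, 13, 5]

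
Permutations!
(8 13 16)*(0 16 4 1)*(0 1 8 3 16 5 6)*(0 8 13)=(0 5 6 8)(3 16)(4 13)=[5, 1, 2, 16, 13, 6, 8, 7, 0, 9, 10, 11, 12, 4, 14, 15, 3]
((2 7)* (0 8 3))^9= (8)(2 7)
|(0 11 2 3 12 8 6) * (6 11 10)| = 15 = |(0 10 6)(2 3 12 8 11)|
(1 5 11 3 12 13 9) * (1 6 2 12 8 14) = [0, 5, 12, 8, 4, 11, 2, 7, 14, 6, 10, 3, 13, 9, 1] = (1 5 11 3 8 14)(2 12 13 9 6)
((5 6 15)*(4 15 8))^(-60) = ((4 15 5 6 8))^(-60) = (15)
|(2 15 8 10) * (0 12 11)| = 12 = |(0 12 11)(2 15 8 10)|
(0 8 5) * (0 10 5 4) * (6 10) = (0 8 4)(5 6 10) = [8, 1, 2, 3, 0, 6, 10, 7, 4, 9, 5]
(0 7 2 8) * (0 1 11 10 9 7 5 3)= (0 5 3)(1 11 10 9 7 2 8)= [5, 11, 8, 0, 4, 3, 6, 2, 1, 7, 9, 10]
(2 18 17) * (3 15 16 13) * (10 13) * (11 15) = (2 18 17)(3 11 15 16 10 13) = [0, 1, 18, 11, 4, 5, 6, 7, 8, 9, 13, 15, 12, 3, 14, 16, 10, 2, 17]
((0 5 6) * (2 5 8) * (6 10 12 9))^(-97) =(0 6 9 12 10 5 2 8)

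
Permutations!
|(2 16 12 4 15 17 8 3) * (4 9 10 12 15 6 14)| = 6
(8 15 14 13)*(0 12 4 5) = [12, 1, 2, 3, 5, 0, 6, 7, 15, 9, 10, 11, 4, 8, 13, 14] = (0 12 4 5)(8 15 14 13)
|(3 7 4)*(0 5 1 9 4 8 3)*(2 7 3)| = |(0 5 1 9 4)(2 7 8)| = 15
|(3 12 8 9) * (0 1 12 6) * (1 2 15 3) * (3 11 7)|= 28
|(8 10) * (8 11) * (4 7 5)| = |(4 7 5)(8 10 11)| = 3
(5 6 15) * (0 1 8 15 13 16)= (0 1 8 15 5 6 13 16)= [1, 8, 2, 3, 4, 6, 13, 7, 15, 9, 10, 11, 12, 16, 14, 5, 0]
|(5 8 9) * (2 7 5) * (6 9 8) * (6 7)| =|(2 6 9)(5 7)| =6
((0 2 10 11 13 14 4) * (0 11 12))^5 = ((0 2 10 12)(4 11 13 14))^5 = (0 2 10 12)(4 11 13 14)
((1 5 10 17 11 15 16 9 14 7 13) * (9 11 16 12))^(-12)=(17)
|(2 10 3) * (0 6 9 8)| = |(0 6 9 8)(2 10 3)| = 12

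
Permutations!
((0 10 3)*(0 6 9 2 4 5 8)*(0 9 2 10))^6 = (2 3 9 5)(4 6 10 8)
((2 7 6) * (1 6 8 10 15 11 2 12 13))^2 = ((1 6 12 13)(2 7 8 10 15 11))^2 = (1 12)(2 8 15)(6 13)(7 10 11)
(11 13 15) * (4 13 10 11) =(4 13 15)(10 11) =[0, 1, 2, 3, 13, 5, 6, 7, 8, 9, 11, 10, 12, 15, 14, 4]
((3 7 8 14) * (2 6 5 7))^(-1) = ((2 6 5 7 8 14 3))^(-1) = (2 3 14 8 7 5 6)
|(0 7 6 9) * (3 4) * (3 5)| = |(0 7 6 9)(3 4 5)| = 12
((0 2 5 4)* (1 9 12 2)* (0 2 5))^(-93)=((0 1 9 12 5 4 2))^(-93)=(0 4 12 1 2 5 9)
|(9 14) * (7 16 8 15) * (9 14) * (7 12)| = 5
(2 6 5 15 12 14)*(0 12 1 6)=(0 12 14 2)(1 6 5 15)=[12, 6, 0, 3, 4, 15, 5, 7, 8, 9, 10, 11, 14, 13, 2, 1]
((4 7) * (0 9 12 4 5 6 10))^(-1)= (0 10 6 5 7 4 12 9)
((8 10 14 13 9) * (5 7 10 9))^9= (5 13 14 10 7)(8 9)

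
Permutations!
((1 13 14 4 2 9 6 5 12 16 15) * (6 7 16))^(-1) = (1 15 16 7 9 2 4 14 13)(5 6 12)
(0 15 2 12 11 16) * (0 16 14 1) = (16)(0 15 2 12 11 14 1) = [15, 0, 12, 3, 4, 5, 6, 7, 8, 9, 10, 14, 11, 13, 1, 2, 16]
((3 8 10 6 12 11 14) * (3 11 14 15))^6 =((3 8 10 6 12 14 11 15))^6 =(3 11 12 10)(6 8 15 14)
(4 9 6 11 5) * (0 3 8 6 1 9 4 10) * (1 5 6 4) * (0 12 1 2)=(0 3 8 4 2)(1 9 5 10 12)(6 11)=[3, 9, 0, 8, 2, 10, 11, 7, 4, 5, 12, 6, 1]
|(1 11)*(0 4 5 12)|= |(0 4 5 12)(1 11)|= 4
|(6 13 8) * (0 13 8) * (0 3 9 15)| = |(0 13 3 9 15)(6 8)| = 10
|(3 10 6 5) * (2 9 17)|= 12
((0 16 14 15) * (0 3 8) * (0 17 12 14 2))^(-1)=(0 2 16)(3 15 14 12 17 8)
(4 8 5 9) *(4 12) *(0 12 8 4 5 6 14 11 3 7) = [12, 1, 2, 7, 4, 9, 14, 0, 6, 8, 10, 3, 5, 13, 11] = (0 12 5 9 8 6 14 11 3 7)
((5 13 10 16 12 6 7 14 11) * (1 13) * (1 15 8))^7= ((1 13 10 16 12 6 7 14 11 5 15 8))^7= (1 14 10 5 12 8 7 13 11 16 15 6)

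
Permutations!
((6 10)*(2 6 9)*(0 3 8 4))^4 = (10) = ((0 3 8 4)(2 6 10 9))^4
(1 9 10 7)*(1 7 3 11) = [0, 9, 2, 11, 4, 5, 6, 7, 8, 10, 3, 1] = (1 9 10 3 11)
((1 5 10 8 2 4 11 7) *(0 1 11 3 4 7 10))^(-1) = (0 5 1)(2 8 10 11 7)(3 4)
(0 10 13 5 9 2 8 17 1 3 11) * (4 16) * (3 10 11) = (0 11)(1 10 13 5 9 2 8 17)(4 16) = [11, 10, 8, 3, 16, 9, 6, 7, 17, 2, 13, 0, 12, 5, 14, 15, 4, 1]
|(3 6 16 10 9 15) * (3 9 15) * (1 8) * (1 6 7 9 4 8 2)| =6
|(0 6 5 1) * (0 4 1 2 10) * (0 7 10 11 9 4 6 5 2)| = |(0 5)(1 6 2 11 9 4)(7 10)| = 6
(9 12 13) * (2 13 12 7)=(2 13 9 7)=[0, 1, 13, 3, 4, 5, 6, 2, 8, 7, 10, 11, 12, 9]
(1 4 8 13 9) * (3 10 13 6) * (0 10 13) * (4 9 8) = (0 10)(1 9)(3 13 8 6) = [10, 9, 2, 13, 4, 5, 3, 7, 6, 1, 0, 11, 12, 8]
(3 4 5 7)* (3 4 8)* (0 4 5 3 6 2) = (0 4 3 8 6 2)(5 7) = [4, 1, 0, 8, 3, 7, 2, 5, 6]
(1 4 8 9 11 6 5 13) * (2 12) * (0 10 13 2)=[10, 4, 12, 3, 8, 2, 5, 7, 9, 11, 13, 6, 0, 1]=(0 10 13 1 4 8 9 11 6 5 2 12)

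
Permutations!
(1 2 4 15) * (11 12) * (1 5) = (1 2 4 15 5)(11 12) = [0, 2, 4, 3, 15, 1, 6, 7, 8, 9, 10, 12, 11, 13, 14, 5]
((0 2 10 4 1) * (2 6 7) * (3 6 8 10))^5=(10)(2 3 6 7)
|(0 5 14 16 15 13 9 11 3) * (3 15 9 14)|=|(0 5 3)(9 11 15 13 14 16)|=6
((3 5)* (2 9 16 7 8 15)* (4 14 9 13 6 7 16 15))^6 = (16)(2 14 7)(4 6 15)(8 13 9)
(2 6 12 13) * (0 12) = (0 12 13 2 6) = [12, 1, 6, 3, 4, 5, 0, 7, 8, 9, 10, 11, 13, 2]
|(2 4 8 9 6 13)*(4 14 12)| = 8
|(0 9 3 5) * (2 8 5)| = |(0 9 3 2 8 5)| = 6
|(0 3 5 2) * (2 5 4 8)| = 5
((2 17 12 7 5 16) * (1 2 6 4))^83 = ((1 2 17 12 7 5 16 6 4))^83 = (1 17 7 16 4 2 12 5 6)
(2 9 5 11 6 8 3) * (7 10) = (2 9 5 11 6 8 3)(7 10) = [0, 1, 9, 2, 4, 11, 8, 10, 3, 5, 7, 6]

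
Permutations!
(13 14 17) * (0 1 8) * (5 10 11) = (0 1 8)(5 10 11)(13 14 17) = [1, 8, 2, 3, 4, 10, 6, 7, 0, 9, 11, 5, 12, 14, 17, 15, 16, 13]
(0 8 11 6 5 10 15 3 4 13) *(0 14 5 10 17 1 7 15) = (0 8 11 6 10)(1 7 15 3 4 13 14 5 17) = [8, 7, 2, 4, 13, 17, 10, 15, 11, 9, 0, 6, 12, 14, 5, 3, 16, 1]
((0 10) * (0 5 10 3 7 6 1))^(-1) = (0 1 6 7 3)(5 10)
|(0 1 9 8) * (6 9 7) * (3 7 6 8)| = |(0 1 6 9 3 7 8)| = 7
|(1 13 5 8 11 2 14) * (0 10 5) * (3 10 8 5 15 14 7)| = 11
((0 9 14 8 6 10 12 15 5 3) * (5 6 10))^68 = ((0 9 14 8 10 12 15 6 5 3))^68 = (0 5 15 10 14)(3 6 12 8 9)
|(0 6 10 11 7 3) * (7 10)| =|(0 6 7 3)(10 11)| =4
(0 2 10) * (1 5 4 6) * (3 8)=[2, 5, 10, 8, 6, 4, 1, 7, 3, 9, 0]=(0 2 10)(1 5 4 6)(3 8)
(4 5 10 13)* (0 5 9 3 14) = [5, 1, 2, 14, 9, 10, 6, 7, 8, 3, 13, 11, 12, 4, 0] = (0 5 10 13 4 9 3 14)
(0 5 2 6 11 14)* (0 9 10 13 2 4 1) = [5, 0, 6, 3, 1, 4, 11, 7, 8, 10, 13, 14, 12, 2, 9] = (0 5 4 1)(2 6 11 14 9 10 13)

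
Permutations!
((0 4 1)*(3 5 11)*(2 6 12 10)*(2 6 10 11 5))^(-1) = (0 1 4)(2 3 11 12 6 10)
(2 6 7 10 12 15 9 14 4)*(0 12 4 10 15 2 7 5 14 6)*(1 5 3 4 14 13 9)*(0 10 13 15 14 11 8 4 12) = (1 5 15)(2 10 11 8 4 7 14 13 9 6 3 12) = [0, 5, 10, 12, 7, 15, 3, 14, 4, 6, 11, 8, 2, 9, 13, 1]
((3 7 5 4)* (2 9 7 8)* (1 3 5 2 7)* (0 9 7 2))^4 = ((0 9 1 3 8 2 7)(4 5))^4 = (0 8 9 2 1 7 3)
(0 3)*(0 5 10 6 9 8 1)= (0 3 5 10 6 9 8 1)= [3, 0, 2, 5, 4, 10, 9, 7, 1, 8, 6]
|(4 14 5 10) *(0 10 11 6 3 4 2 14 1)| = 10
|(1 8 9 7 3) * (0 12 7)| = |(0 12 7 3 1 8 9)| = 7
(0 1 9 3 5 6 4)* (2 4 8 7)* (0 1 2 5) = (0 2 4 1 9 3)(5 6 8 7) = [2, 9, 4, 0, 1, 6, 8, 5, 7, 3]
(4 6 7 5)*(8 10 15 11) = (4 6 7 5)(8 10 15 11) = [0, 1, 2, 3, 6, 4, 7, 5, 10, 9, 15, 8, 12, 13, 14, 11]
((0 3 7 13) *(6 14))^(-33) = (0 13 7 3)(6 14)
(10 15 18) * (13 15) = [0, 1, 2, 3, 4, 5, 6, 7, 8, 9, 13, 11, 12, 15, 14, 18, 16, 17, 10] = (10 13 15 18)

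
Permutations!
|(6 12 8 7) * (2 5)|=4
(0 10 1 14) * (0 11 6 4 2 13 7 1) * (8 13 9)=(0 10)(1 14 11 6 4 2 9 8 13 7)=[10, 14, 9, 3, 2, 5, 4, 1, 13, 8, 0, 6, 12, 7, 11]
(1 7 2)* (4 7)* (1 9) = (1 4 7 2 9) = [0, 4, 9, 3, 7, 5, 6, 2, 8, 1]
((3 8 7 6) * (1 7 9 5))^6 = ((1 7 6 3 8 9 5))^6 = (1 5 9 8 3 6 7)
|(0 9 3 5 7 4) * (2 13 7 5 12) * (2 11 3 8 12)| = 10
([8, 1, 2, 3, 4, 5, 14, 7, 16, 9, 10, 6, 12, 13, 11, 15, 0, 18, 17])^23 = (0 16 8)(6 11 14)(17 18)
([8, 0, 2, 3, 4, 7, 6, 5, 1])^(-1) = (0 1 8)(5 7)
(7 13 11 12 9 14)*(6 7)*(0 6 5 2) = (0 6 7 13 11 12 9 14 5 2) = [6, 1, 0, 3, 4, 2, 7, 13, 8, 14, 10, 12, 9, 11, 5]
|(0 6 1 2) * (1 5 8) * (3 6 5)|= 10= |(0 5 8 1 2)(3 6)|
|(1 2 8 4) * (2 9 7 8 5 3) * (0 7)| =|(0 7 8 4 1 9)(2 5 3)| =6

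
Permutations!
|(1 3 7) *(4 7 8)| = |(1 3 8 4 7)| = 5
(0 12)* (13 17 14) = [12, 1, 2, 3, 4, 5, 6, 7, 8, 9, 10, 11, 0, 17, 13, 15, 16, 14] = (0 12)(13 17 14)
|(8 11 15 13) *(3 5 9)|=12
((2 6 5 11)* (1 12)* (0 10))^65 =((0 10)(1 12)(2 6 5 11))^65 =(0 10)(1 12)(2 6 5 11)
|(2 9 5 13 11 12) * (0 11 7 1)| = 9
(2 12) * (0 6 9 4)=(0 6 9 4)(2 12)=[6, 1, 12, 3, 0, 5, 9, 7, 8, 4, 10, 11, 2]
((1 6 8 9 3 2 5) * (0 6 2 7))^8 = (0 8 3)(1 5 2)(6 9 7) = ((0 6 8 9 3 7)(1 2 5))^8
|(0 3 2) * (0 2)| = 2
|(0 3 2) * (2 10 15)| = 5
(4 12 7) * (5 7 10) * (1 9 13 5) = (1 9 13 5 7 4 12 10) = [0, 9, 2, 3, 12, 7, 6, 4, 8, 13, 1, 11, 10, 5]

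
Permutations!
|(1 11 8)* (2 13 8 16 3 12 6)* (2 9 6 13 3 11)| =|(1 2 3 12 13 8)(6 9)(11 16)| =6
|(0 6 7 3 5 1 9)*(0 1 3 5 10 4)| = 14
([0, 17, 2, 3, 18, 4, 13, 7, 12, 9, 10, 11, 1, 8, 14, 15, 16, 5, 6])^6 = [0, 13, 2, 3, 1, 12, 5, 7, 18, 9, 10, 11, 6, 4, 14, 15, 16, 8, 17]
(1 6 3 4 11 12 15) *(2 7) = (1 6 3 4 11 12 15)(2 7) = [0, 6, 7, 4, 11, 5, 3, 2, 8, 9, 10, 12, 15, 13, 14, 1]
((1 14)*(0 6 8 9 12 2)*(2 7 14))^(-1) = ((0 6 8 9 12 7 14 1 2))^(-1) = (0 2 1 14 7 12 9 8 6)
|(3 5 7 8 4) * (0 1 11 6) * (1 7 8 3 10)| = |(0 7 3 5 8 4 10 1 11 6)| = 10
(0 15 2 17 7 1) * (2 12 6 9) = (0 15 12 6 9 2 17 7 1) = [15, 0, 17, 3, 4, 5, 9, 1, 8, 2, 10, 11, 6, 13, 14, 12, 16, 7]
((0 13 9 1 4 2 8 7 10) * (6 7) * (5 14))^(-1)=((0 13 9 1 4 2 8 6 7 10)(5 14))^(-1)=(0 10 7 6 8 2 4 1 9 13)(5 14)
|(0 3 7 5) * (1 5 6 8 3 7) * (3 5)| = 10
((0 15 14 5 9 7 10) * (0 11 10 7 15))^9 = ((5 9 15 14)(10 11))^9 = (5 9 15 14)(10 11)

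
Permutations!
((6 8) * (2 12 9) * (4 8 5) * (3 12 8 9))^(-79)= ((2 8 6 5 4 9)(3 12))^(-79)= (2 9 4 5 6 8)(3 12)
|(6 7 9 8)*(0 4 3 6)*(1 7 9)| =6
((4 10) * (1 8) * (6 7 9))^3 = ((1 8)(4 10)(6 7 9))^3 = (1 8)(4 10)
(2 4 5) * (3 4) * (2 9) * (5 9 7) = [0, 1, 3, 4, 9, 7, 6, 5, 8, 2] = (2 3 4 9)(5 7)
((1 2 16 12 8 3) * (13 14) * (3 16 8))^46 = ((1 2 8 16 12 3)(13 14))^46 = (1 12 8)(2 3 16)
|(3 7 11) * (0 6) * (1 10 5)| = 6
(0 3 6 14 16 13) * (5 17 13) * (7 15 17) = (0 3 6 14 16 5 7 15 17 13) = [3, 1, 2, 6, 4, 7, 14, 15, 8, 9, 10, 11, 12, 0, 16, 17, 5, 13]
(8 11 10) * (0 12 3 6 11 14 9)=[12, 1, 2, 6, 4, 5, 11, 7, 14, 0, 8, 10, 3, 13, 9]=(0 12 3 6 11 10 8 14 9)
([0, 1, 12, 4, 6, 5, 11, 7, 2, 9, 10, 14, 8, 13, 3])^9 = [0, 1, 2, 14, 3, 5, 4, 7, 8, 9, 10, 6, 12, 13, 11]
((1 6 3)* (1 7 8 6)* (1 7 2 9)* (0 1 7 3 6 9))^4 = ((0 1 3 2)(7 8 9))^4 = (7 8 9)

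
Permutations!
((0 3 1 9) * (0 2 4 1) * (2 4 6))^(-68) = ((0 3)(1 9 4)(2 6))^(-68) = (1 9 4)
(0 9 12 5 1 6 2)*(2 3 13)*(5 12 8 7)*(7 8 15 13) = (0 9 15 13 2)(1 6 3 7 5) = [9, 6, 0, 7, 4, 1, 3, 5, 8, 15, 10, 11, 12, 2, 14, 13]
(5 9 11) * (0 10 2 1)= (0 10 2 1)(5 9 11)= [10, 0, 1, 3, 4, 9, 6, 7, 8, 11, 2, 5]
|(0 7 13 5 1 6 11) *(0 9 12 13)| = |(0 7)(1 6 11 9 12 13 5)| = 14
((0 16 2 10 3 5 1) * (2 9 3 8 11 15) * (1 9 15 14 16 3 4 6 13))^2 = ((0 3 5 9 4 6 13 1)(2 10 8 11 14 16 15))^2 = (0 5 4 13)(1 3 9 6)(2 8 14 15 10 11 16)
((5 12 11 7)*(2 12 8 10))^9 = ((2 12 11 7 5 8 10))^9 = (2 11 5 10 12 7 8)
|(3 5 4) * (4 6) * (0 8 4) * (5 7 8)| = 12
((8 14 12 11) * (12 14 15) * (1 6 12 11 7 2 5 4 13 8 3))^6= ((1 6 12 7 2 5 4 13 8 15 11 3))^6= (1 4)(2 11)(3 5)(6 13)(7 15)(8 12)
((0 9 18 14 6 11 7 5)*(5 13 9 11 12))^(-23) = (0 6 9 11 12 18 7 5 14 13)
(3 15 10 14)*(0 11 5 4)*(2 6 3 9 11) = [2, 1, 6, 15, 0, 4, 3, 7, 8, 11, 14, 5, 12, 13, 9, 10] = (0 2 6 3 15 10 14 9 11 5 4)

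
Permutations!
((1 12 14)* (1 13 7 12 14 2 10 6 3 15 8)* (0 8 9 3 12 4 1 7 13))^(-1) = ((0 8 7 4 1 14)(2 10 6 12)(3 15 9))^(-1) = (0 14 1 4 7 8)(2 12 6 10)(3 9 15)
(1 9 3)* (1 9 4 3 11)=[0, 4, 2, 9, 3, 5, 6, 7, 8, 11, 10, 1]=(1 4 3 9 11)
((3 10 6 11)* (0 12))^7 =(0 12)(3 11 6 10)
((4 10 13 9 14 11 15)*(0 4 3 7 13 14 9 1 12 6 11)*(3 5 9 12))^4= (5 11 12)(6 9 15)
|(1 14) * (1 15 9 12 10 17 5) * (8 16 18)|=|(1 14 15 9 12 10 17 5)(8 16 18)|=24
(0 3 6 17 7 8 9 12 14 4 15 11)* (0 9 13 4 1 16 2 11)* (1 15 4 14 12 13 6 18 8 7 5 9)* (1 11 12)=(0 3 18 8 6 17 5 9 13 14 15)(1 16 2 12)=[3, 16, 12, 18, 4, 9, 17, 7, 6, 13, 10, 11, 1, 14, 15, 0, 2, 5, 8]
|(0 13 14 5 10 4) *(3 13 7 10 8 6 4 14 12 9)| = |(0 7 10 14 5 8 6 4)(3 13 12 9)| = 8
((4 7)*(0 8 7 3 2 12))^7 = ((0 8 7 4 3 2 12))^7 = (12)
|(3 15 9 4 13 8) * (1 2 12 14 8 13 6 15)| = |(1 2 12 14 8 3)(4 6 15 9)| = 12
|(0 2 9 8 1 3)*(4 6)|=|(0 2 9 8 1 3)(4 6)|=6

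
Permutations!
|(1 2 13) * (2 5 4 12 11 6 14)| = 9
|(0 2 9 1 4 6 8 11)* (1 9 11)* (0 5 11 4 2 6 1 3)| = |(0 6 8 3)(1 2 4)(5 11)| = 12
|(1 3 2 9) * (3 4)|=|(1 4 3 2 9)|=5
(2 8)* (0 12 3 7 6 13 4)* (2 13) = (0 12 3 7 6 2 8 13 4) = [12, 1, 8, 7, 0, 5, 2, 6, 13, 9, 10, 11, 3, 4]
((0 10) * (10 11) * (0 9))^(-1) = ((0 11 10 9))^(-1) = (0 9 10 11)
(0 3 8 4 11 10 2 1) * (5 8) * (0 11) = [3, 11, 1, 5, 0, 8, 6, 7, 4, 9, 2, 10] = (0 3 5 8 4)(1 11 10 2)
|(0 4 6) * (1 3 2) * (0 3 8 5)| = 8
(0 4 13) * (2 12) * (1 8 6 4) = [1, 8, 12, 3, 13, 5, 4, 7, 6, 9, 10, 11, 2, 0] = (0 1 8 6 4 13)(2 12)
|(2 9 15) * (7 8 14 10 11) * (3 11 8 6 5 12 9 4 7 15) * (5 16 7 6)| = 33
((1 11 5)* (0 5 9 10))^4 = (0 9 1)(5 10 11)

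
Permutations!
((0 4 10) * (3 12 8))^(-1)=(0 10 4)(3 8 12)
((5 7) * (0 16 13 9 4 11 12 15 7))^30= (16)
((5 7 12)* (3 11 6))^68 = ((3 11 6)(5 7 12))^68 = (3 6 11)(5 12 7)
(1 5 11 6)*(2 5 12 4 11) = (1 12 4 11 6)(2 5) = [0, 12, 5, 3, 11, 2, 1, 7, 8, 9, 10, 6, 4]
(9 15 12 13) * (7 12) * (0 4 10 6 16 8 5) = [4, 1, 2, 3, 10, 0, 16, 12, 5, 15, 6, 11, 13, 9, 14, 7, 8] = (0 4 10 6 16 8 5)(7 12 13 9 15)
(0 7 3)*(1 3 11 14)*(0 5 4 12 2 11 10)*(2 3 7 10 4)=[10, 7, 11, 5, 12, 2, 6, 4, 8, 9, 0, 14, 3, 13, 1]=(0 10)(1 7 4 12 3 5 2 11 14)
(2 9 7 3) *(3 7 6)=(2 9 6 3)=[0, 1, 9, 2, 4, 5, 3, 7, 8, 6]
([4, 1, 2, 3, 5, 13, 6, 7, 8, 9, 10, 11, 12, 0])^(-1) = [13, 1, 2, 3, 0, 4, 6, 7, 8, 9, 10, 11, 12, 5]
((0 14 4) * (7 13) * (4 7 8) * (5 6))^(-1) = ((0 14 7 13 8 4)(5 6))^(-1) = (0 4 8 13 7 14)(5 6)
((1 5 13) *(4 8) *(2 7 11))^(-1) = ((1 5 13)(2 7 11)(4 8))^(-1) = (1 13 5)(2 11 7)(4 8)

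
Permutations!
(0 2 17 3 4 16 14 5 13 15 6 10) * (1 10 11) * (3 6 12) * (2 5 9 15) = (0 5 13 2 17 6 11 1 10)(3 4 16 14 9 15 12) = [5, 10, 17, 4, 16, 13, 11, 7, 8, 15, 0, 1, 3, 2, 9, 12, 14, 6]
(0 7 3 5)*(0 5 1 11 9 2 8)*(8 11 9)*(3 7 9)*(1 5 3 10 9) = (0 1 10 9 2 11 8)(3 5) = [1, 10, 11, 5, 4, 3, 6, 7, 0, 2, 9, 8]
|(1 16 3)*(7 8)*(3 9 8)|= |(1 16 9 8 7 3)|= 6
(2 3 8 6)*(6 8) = (8)(2 3 6) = [0, 1, 3, 6, 4, 5, 2, 7, 8]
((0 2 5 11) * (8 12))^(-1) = ((0 2 5 11)(8 12))^(-1) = (0 11 5 2)(8 12)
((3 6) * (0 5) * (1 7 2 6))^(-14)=((0 5)(1 7 2 6 3))^(-14)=(1 7 2 6 3)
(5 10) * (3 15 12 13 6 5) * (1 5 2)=(1 5 10 3 15 12 13 6 2)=[0, 5, 1, 15, 4, 10, 2, 7, 8, 9, 3, 11, 13, 6, 14, 12]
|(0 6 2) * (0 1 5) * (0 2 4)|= 3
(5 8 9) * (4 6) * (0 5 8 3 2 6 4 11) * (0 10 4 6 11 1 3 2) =(0 5 2 11 10 4 6 1 3)(8 9) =[5, 3, 11, 0, 6, 2, 1, 7, 9, 8, 4, 10]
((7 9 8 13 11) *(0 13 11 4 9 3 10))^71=(0 10 3 7 11 8 9 4 13)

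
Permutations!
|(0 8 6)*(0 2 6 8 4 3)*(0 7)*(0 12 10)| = 6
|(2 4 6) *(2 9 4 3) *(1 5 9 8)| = 6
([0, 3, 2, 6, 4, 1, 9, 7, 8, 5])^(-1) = [0, 5, 2, 1, 4, 9, 3, 7, 8, 6]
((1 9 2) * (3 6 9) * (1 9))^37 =(1 3 6)(2 9)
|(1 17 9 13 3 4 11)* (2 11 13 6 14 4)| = |(1 17 9 6 14 4 13 3 2 11)| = 10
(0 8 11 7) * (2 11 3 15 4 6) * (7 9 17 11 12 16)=[8, 1, 12, 15, 6, 5, 2, 0, 3, 17, 10, 9, 16, 13, 14, 4, 7, 11]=(0 8 3 15 4 6 2 12 16 7)(9 17 11)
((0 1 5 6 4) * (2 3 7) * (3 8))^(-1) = ((0 1 5 6 4)(2 8 3 7))^(-1) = (0 4 6 5 1)(2 7 3 8)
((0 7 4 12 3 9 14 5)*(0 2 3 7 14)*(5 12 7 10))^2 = (0 12 5 3)(2 9 14 10)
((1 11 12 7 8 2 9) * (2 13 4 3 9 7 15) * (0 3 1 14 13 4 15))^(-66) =((0 3 9 14 13 15 2 7 8 4 1 11 12))^(-66) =(0 12 11 1 4 8 7 2 15 13 14 9 3)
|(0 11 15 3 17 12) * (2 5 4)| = |(0 11 15 3 17 12)(2 5 4)| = 6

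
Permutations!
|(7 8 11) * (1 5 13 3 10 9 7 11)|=8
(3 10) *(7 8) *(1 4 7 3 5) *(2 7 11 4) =(1 2 7 8 3 10 5)(4 11) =[0, 2, 7, 10, 11, 1, 6, 8, 3, 9, 5, 4]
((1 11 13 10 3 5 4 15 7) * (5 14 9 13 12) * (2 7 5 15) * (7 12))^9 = ((1 11 7)(2 12 15 5 4)(3 14 9 13 10))^9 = (2 4 5 15 12)(3 10 13 9 14)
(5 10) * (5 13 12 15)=(5 10 13 12 15)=[0, 1, 2, 3, 4, 10, 6, 7, 8, 9, 13, 11, 15, 12, 14, 5]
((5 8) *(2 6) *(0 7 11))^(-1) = ((0 7 11)(2 6)(5 8))^(-1) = (0 11 7)(2 6)(5 8)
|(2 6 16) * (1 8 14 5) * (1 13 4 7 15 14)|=6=|(1 8)(2 6 16)(4 7 15 14 5 13)|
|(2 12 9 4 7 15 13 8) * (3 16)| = |(2 12 9 4 7 15 13 8)(3 16)| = 8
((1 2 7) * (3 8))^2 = ((1 2 7)(3 8))^2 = (8)(1 7 2)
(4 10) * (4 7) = [0, 1, 2, 3, 10, 5, 6, 4, 8, 9, 7] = (4 10 7)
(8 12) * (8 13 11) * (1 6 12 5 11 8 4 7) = [0, 6, 2, 3, 7, 11, 12, 1, 5, 9, 10, 4, 13, 8] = (1 6 12 13 8 5 11 4 7)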